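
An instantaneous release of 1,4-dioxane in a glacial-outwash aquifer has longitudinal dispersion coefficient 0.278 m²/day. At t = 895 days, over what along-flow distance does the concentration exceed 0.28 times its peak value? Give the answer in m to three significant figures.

71.2 m

The plume is Gaussian with σ = √(2Dt) = √(2 × 0.278 × 895) = 22.31 m.
C/C_peak = exp(−Δx²/(2σ²)) = 0.28 ⇒ Δx = σ·√(−2 ln 0.28) = 22.31 × 1.596 = 35.61 m.
Width = 2Δx = 71.2 m.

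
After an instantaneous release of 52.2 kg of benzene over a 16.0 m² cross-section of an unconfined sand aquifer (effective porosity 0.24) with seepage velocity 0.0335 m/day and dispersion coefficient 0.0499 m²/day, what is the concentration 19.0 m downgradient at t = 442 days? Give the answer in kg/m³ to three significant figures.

For an instantaneous plane source, C(x,t) = M/(n_e·A·√(4πDt)) · exp(−(x−vt)²/(4Dt)), with n_e·A the pore (flow) area.
Plume center vt = 0.0335 × 442 = 14.807 m, so the well at 19.0 m is 4.193 m downgradient of the peak.
√(4πDt) = 16.65 m, giving peak height M/(n_e·A·√(4πDt)) = 52.2/(0.24 × 16.0 × 16.65) = 0.8164 kg/m³.
(x−vt)²/(4Dt) = (4.193)²/(4 × 0.0499 × 442) = 0.1993; exp(−0.1993) = 0.8193.
C = 0.8164 × 0.8193 = 0.669 kg/m³.

0.669 kg/m³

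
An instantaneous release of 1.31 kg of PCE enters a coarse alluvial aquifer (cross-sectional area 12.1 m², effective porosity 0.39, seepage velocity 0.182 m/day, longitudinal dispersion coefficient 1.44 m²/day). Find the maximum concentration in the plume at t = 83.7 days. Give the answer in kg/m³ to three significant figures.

0.00713 kg/m³

The peak of an instantaneous 1D plume sits at x = vt; there the Gaussian factor is 1 and C_max = M/(n_e·A·√(4πDt)), where n_e·A is the pore area the mass is dissolved in.
√(4πDt) = √(4π × 1.44 × 83.7) = 38.92 m, so C_max = 1.31/(0.39 × 12.1 × 38.92) = 0.00713 kg/m³.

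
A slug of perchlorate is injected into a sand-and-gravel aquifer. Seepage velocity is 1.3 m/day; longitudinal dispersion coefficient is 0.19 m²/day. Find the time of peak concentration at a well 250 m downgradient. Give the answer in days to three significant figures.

For the 1D instantaneous-source solution, setting ∂C/∂t = 0 at fixed x gives v²t² + 2Dt − x² = 0, so t = (√(D² + v²x²) − D)/v².
√(D² + v²x²) = √(0.19² + 1.3² × 250²) = 325.0; v² = 1.69.
t = (325.0 − 0.19)/1.69 = 192 days (vs. the pure-advection estimate x/v = 192 d).

192 days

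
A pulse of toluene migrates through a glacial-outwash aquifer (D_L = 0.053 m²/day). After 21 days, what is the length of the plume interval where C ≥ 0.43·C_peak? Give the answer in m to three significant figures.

The plume is Gaussian with σ = √(2Dt) = √(2 × 0.053 × 21) = 1.492 m.
C/C_peak = exp(−Δx²/(2σ²)) = 0.43 ⇒ Δx = σ·√(−2 ln 0.43) = 1.492 × 1.299 = 1.938 m.
Width = 2Δx = 3.88 m.

3.88 m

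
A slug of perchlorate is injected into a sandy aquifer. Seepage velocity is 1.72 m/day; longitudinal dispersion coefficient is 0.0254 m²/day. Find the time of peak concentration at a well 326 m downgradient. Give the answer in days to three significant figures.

For the 1D instantaneous-source solution, setting ∂C/∂t = 0 at fixed x gives v²t² + 2Dt − x² = 0, so t = (√(D² + v²x²) − D)/v².
√(D² + v²x²) = √(0.0254² + 1.72² × 326²) = 560.7; v² = 2.9584.
t = (560.7 − 0.0254)/2.9584 = 190 days (vs. the pure-advection estimate x/v = 190 d).

190 days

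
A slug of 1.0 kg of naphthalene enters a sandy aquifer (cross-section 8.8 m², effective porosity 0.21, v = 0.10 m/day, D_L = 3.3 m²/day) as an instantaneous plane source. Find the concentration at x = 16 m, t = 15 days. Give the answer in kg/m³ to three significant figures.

For an instantaneous plane source, C(x,t) = M/(n_e·A·√(4πDt)) · exp(−(x−vt)²/(4Dt)), with n_e·A the pore (flow) area.
Plume center vt = 0.10 × 15 = 1.5 m, so the well at 16 m is 14.5 m downgradient of the peak.
√(4πDt) = 24.94 m, giving peak height M/(n_e·A·√(4πDt)) = 1.0/(0.21 × 8.8 × 24.94) = 0.02170 kg/m³.
(x−vt)²/(4Dt) = (14.5)²/(4 × 3.3 × 15) = 1.062; exp(−1.062) = 0.3458.
C = 0.02170 × 0.3458 = 0.00750 kg/m³.

0.00750 kg/m³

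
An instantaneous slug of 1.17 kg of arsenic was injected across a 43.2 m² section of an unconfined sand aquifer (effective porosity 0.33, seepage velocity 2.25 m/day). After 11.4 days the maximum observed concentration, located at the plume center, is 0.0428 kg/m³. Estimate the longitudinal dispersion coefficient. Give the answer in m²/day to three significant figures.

At the plume center C_max = M/(n_e·A·√(4πDt)), so D = M²/(4πt·(n_e·A·C_max)²).
n_e·A·C_max = 0.33 × 43.2 × 0.0428 = 0.6102 kg/m.
D = 1.17²/(4π × 11.4 × 0.6102²) = 0.0257 m²/day.

0.0257 m²/day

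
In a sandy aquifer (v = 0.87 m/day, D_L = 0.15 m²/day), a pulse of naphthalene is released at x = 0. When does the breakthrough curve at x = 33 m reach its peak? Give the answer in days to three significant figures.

37.7 days

For the 1D instantaneous-source solution, setting ∂C/∂t = 0 at fixed x gives v²t² + 2Dt − x² = 0, so t = (√(D² + v²x²) − D)/v².
√(D² + v²x²) = √(0.15² + 0.87² × 33²) = 28.71; v² = 0.7569.
t = (28.71 − 0.15)/0.7569 = 37.7 days (vs. the pure-advection estimate x/v = 37.9 d).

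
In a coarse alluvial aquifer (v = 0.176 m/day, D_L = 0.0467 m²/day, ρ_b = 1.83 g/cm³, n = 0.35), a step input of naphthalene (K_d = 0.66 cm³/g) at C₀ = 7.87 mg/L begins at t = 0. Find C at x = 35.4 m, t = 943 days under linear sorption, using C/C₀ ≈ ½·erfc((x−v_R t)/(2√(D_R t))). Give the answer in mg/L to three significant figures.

Retardation factor R = 1 + ρ_b·K_d/n = 1 + 1.83 × 0.66/0.35 = 4.451.
Sorption retards both mechanisms: v_R = v/R = 0.03954 m/day, D_R = D/R = 0.01049 m²/day.
v_R·t = 0.03954 × 943 = 37.28622 m; 2√(D_R t) = 6.290 m; argument = (35.4 − 37.28622)/6.290 = -0.2999.
C = C₀ × ½·erfc(-0.2999) = 7.87 × 0.6643 = 5.23 mg/L.

5.23 mg/L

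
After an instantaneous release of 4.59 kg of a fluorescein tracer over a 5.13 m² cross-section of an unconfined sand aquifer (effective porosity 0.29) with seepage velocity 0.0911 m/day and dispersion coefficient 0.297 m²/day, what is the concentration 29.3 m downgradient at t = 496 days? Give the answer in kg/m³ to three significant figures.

0.0467 kg/m³

For an instantaneous plane source, C(x,t) = M/(n_e·A·√(4πDt)) · exp(−(x−vt)²/(4Dt)), with n_e·A the pore (flow) area.
Plume center vt = 0.0911 × 496 = 45.1856 m, so the well at 29.3 m is 15.8856 m upgradient of the peak.
√(4πDt) = 43.03 m, giving peak height M/(n_e·A·√(4πDt)) = 4.59/(0.29 × 5.13 × 43.03) = 0.07170 kg/m³.
(x−vt)²/(4Dt) = (-15.8856)²/(4 × 0.297 × 496) = 0.4283; exp(−0.4283) = 0.6516.
C = 0.07170 × 0.6516 = 0.0467 kg/m³.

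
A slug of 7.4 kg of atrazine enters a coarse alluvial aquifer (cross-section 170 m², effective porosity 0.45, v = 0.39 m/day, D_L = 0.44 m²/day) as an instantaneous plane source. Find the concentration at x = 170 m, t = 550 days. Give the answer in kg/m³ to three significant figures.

0.000227 kg/m³

For an instantaneous plane source, C(x,t) = M/(n_e·A·√(4πDt)) · exp(−(x−vt)²/(4Dt)), with n_e·A the pore (flow) area.
Plume center vt = 0.39 × 550 = 214.5 m, so the well at 170 m is 44.5 m upgradient of the peak.
√(4πDt) = 55.15 m, giving peak height M/(n_e·A·√(4πDt)) = 7.4/(0.45 × 170 × 55.15) = 0.001754 kg/m³.
(x−vt)²/(4Dt) = (-44.5)²/(4 × 0.44 × 550) = 2.046; exp(−2.046) = 0.1293.
C = 0.001754 × 0.1293 = 0.000227 kg/m³.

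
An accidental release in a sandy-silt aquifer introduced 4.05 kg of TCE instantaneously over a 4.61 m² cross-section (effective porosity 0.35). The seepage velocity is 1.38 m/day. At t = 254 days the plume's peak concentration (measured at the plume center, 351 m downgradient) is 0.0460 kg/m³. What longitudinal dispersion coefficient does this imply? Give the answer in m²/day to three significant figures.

At the plume center C_max = M/(n_e·A·√(4πDt)), so D = M²/(4πt·(n_e·A·C_max)²).
n_e·A·C_max = 0.35 × 4.61 × 0.0460 = 0.07422 kg/m.
D = 4.05²/(4π × 254 × 0.07422²) = 0.933 m²/day.

0.933 m²/day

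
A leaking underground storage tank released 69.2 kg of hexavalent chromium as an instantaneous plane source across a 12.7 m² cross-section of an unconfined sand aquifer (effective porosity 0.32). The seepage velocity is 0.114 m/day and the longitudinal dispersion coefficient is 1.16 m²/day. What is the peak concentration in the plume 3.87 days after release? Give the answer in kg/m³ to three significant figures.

2.27 kg/m³

The peak of an instantaneous 1D plume sits at x = vt; there the Gaussian factor is 1 and C_max = M/(n_e·A·√(4πDt)), where n_e·A is the pore area the mass is dissolved in.
√(4πDt) = √(4π × 1.16 × 3.87) = 7.511 m, so C_max = 69.2/(0.32 × 12.7 × 7.511) = 2.27 kg/m³.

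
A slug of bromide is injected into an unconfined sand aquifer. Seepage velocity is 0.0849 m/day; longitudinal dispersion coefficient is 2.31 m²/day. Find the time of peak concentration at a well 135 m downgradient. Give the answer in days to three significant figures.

For the 1D instantaneous-source solution, setting ∂C/∂t = 0 at fixed x gives v²t² + 2Dt − x² = 0, so t = (√(D² + v²x²) − D)/v².
√(D² + v²x²) = √(2.31² + 0.0849² × 135²) = 11.69; v² = 0.00720801.
t = (11.69 − 2.31)/0.00720801 = 1300 days (vs. the pure-advection estimate x/v = 1590 d).

1300 days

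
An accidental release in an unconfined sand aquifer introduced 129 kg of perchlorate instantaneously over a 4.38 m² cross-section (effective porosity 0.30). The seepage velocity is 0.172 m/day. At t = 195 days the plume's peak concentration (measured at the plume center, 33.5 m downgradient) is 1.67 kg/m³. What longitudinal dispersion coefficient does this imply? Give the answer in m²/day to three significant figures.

1.41 m²/day

At the plume center C_max = M/(n_e·A·√(4πDt)), so D = M²/(4πt·(n_e·A·C_max)²).
n_e·A·C_max = 0.30 × 4.38 × 1.67 = 2.194 kg/m.
D = 129²/(4π × 195 × 2.194²) = 1.41 m²/day.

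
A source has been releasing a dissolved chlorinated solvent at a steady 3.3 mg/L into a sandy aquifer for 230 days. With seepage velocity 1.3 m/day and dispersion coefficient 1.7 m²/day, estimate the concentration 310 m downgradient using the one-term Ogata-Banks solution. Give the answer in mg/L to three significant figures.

1.15 mg/L

For a continuous step input, C/C₀ ≈ ½·erfc((x−vt)/(2√(Dt))).
vt = 1.3 × 230 = 299 m and 2√(Dt) = 2√(1.7 × 230) = 39.55 m.
Argument (x−vt)/(2√(Dt)) = (310 − 299)/39.55 = 0.2781; ½·erfc(0.2781) = 0.3471.
C = 3.3 × 0.3471 = 1.15 mg/L.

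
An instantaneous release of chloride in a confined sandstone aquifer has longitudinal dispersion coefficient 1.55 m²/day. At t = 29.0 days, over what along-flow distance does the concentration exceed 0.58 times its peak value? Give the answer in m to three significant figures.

19.8 m

The plume is Gaussian with σ = √(2Dt) = √(2 × 1.55 × 29.0) = 9.482 m.
C/C_peak = exp(−Δx²/(2σ²)) = 0.58 ⇒ Δx = σ·√(−2 ln 0.58) = 9.482 × 1.044 = 9.899 m.
Width = 2Δx = 19.8 m.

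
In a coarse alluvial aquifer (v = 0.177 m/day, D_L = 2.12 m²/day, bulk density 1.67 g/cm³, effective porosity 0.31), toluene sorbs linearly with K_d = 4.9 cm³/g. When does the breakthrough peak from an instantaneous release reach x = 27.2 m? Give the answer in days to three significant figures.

2750 days

Retardation factor R = 1 + ρ_b·K_d/n = 1 + 1.67 × 4.9/0.31 = 27.40.
Sorption retards both mechanisms: v_R = v/R = 0.006460 m/day, D_R = D/R = 0.07737 m²/day.
Peak time from v_R²t² + 2D_R t − x² = 0: t = (√(D_R² + v_R²x²) − D_R)/v_R².
√(D_R² + v_R²x²) = √(0.07737² + 0.006460² × 27.2²) = 0.1920; v_R² = 4.173e-05.
t = (0.1920 − 0.07737)/4.173e-05 = 2750 days.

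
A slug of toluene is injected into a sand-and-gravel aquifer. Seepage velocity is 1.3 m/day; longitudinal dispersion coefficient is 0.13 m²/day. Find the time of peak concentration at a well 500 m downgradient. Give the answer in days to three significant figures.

385 days

For the 1D instantaneous-source solution, setting ∂C/∂t = 0 at fixed x gives v²t² + 2Dt − x² = 0, so t = (√(D² + v²x²) − D)/v².
√(D² + v²x²) = √(0.13² + 1.3² × 500²) = 650.0; v² = 1.69.
t = (650.0 − 0.13)/1.69 = 385 days (vs. the pure-advection estimate x/v = 385 d).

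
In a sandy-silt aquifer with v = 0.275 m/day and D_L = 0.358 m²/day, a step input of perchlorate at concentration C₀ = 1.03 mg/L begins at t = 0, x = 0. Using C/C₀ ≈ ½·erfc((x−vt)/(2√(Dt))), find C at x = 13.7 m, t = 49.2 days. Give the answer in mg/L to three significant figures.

0.503 mg/L

For a continuous step input, C/C₀ ≈ ½·erfc((x−vt)/(2√(Dt))).
vt = 0.275 × 49.2 = 13.53 m and 2√(Dt) = 2√(0.358 × 49.2) = 8.394 m.
Argument (x−vt)/(2√(Dt)) = (13.7 − 13.53)/8.394 = 0.02025; ½·erfc(0.02025) = 0.4886.
C = 1.03 × 0.4886 = 0.503 mg/L.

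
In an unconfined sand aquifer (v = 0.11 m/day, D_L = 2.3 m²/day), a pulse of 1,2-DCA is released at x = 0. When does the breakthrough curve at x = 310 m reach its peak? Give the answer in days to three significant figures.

For the 1D instantaneous-source solution, setting ∂C/∂t = 0 at fixed x gives v²t² + 2Dt − x² = 0, so t = (√(D² + v²x²) − D)/v².
√(D² + v²x²) = √(2.3² + 0.11² × 310²) = 34.18; v² = 0.0121.
t = (34.18 − 2.3)/0.0121 = 2630 days (vs. the pure-advection estimate x/v = 2820 d).

2630 days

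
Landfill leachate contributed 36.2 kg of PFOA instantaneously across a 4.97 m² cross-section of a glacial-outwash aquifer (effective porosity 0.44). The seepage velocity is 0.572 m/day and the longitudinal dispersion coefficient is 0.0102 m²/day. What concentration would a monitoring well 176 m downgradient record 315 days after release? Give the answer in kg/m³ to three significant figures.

0.669 kg/m³

For an instantaneous plane source, C(x,t) = M/(n_e·A·√(4πDt)) · exp(−(x−vt)²/(4Dt)), with n_e·A the pore (flow) area.
Plume center vt = 0.572 × 315 = 180.18 m, so the well at 176 m is 4.18 m upgradient of the peak.
√(4πDt) = 6.354 m, giving peak height M/(n_e·A·√(4πDt)) = 36.2/(0.44 × 4.97 × 6.354) = 2.605 kg/m³.
(x−vt)²/(4Dt) = (-4.18)²/(4 × 0.0102 × 315) = 1.360; exp(−1.360) = 0.2567.
C = 2.605 × 0.2567 = 0.669 kg/m³.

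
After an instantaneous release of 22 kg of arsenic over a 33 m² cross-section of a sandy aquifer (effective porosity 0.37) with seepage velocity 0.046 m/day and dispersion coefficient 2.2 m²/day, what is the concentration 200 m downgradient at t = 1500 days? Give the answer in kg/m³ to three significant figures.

0.00241 kg/m³

For an instantaneous plane source, C(x,t) = M/(n_e·A·√(4πDt)) · exp(−(x−vt)²/(4Dt)), with n_e·A the pore (flow) area.
Plume center vt = 0.046 × 1500 = 69 m, so the well at 200 m is 131 m downgradient of the peak.
√(4πDt) = 203.6 m, giving peak height M/(n_e·A·√(4πDt)) = 22/(0.37 × 33 × 203.6) = 0.008850 kg/m³.
(x−vt)²/(4Dt) = (131)²/(4 × 2.2 × 1500) = 1.300; exp(−1.300) = 0.2725.
C = 0.008850 × 0.2725 = 0.00241 kg/m³.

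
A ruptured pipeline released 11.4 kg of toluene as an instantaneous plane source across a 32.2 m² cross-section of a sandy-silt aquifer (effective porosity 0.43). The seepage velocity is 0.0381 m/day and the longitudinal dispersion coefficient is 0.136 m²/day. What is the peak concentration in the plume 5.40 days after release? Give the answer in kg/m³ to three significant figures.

The peak of an instantaneous 1D plume sits at x = vt; there the Gaussian factor is 1 and C_max = M/(n_e·A·√(4πDt)), where n_e·A is the pore area the mass is dissolved in.
√(4πDt) = √(4π × 0.136 × 5.40) = 3.038 m, so C_max = 11.4/(0.43 × 32.2 × 3.038) = 0.271 kg/m³.

0.271 kg/m³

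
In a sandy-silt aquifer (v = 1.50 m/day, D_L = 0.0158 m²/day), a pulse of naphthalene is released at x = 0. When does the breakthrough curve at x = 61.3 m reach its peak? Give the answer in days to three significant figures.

For the 1D instantaneous-source solution, setting ∂C/∂t = 0 at fixed x gives v²t² + 2Dt − x² = 0, so t = (√(D² + v²x²) − D)/v².
√(D² + v²x²) = √(0.0158² + 1.50² × 61.3²) = 91.95; v² = 2.25.
t = (91.95 − 0.0158)/2.25 = 40.9 days (vs. the pure-advection estimate x/v = 40.9 d).

40.9 days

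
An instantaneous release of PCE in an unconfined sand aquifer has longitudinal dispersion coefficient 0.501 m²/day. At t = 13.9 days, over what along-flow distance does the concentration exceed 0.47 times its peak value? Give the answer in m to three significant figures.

9.17 m

The plume is Gaussian with σ = √(2Dt) = √(2 × 0.501 × 13.9) = 3.732 m.
C/C_peak = exp(−Δx²/(2σ²)) = 0.47 ⇒ Δx = σ·√(−2 ln 0.47) = 3.732 × 1.229 = 4.587 m.
Width = 2Δx = 9.17 m.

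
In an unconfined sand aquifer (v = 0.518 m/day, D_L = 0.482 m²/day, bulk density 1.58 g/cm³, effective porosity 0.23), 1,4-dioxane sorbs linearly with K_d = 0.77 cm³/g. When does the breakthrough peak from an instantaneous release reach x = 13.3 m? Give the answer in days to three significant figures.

Retardation factor R = 1 + ρ_b·K_d/n = 1 + 1.58 × 0.77/0.23 = 6.290.
Sorption retards both mechanisms: v_R = v/R = 0.08235 m/day, D_R = D/R = 0.07663 m²/day.
Peak time from v_R²t² + 2D_R t − x² = 0: t = (√(D_R² + v_R²x²) − D_R)/v_R².
√(D_R² + v_R²x²) = √(0.07663² + 0.08235² × 13.3²) = 1.098; v_R² = 0.006782.
t = (1.098 − 0.07663)/0.006782 = 151 days.

151 days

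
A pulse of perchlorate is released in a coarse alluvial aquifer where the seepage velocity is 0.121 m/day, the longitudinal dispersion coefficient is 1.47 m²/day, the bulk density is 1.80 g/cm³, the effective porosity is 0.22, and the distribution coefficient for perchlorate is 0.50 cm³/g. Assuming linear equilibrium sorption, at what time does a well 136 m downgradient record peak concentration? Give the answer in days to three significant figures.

5230 days

Retardation factor R = 1 + ρ_b·K_d/n = 1 + 1.80 × 0.50/0.22 = 5.091.
Sorption retards both mechanisms: v_R = v/R = 0.02377 m/day, D_R = D/R = 0.2887 m²/day.
Peak time from v_R²t² + 2D_R t − x² = 0: t = (√(D_R² + v_R²x²) − D_R)/v_R².
√(D_R² + v_R²x²) = √(0.2887² + 0.02377² × 136²) = 3.246; v_R² = 0.0005650.
t = (3.246 − 0.2887)/0.0005650 = 5230 days.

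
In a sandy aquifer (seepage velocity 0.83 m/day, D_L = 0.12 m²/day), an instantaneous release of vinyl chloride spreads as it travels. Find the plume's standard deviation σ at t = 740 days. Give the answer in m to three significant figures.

13.3 m

Dispersive spreading gives a Gaussian with σ² = 2Dt; advection only shifts the center.
σ = √(2 × 0.12 × 740) = 13.3 m.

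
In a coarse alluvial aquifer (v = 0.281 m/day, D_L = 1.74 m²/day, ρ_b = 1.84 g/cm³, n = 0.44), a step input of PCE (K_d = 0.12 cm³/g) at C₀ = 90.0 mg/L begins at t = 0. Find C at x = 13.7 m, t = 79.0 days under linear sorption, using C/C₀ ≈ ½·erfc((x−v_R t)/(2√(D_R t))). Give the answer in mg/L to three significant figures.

47.9 mg/L

Retardation factor R = 1 + ρ_b·K_d/n = 1 + 1.84 × 0.12/0.44 = 1.502.
Sorption retards both mechanisms: v_R = v/R = 0.1871 m/day, D_R = D/R = 1.158 m²/day.
v_R·t = 0.1871 × 79.0 = 14.7809 m; 2√(D_R t) = 19.13 m; argument = (13.7 − 14.7809)/19.13 = -0.05650.
C = C₀ × ½·erfc(-0.05650) = 90.0 × 0.5318 = 47.9 mg/L.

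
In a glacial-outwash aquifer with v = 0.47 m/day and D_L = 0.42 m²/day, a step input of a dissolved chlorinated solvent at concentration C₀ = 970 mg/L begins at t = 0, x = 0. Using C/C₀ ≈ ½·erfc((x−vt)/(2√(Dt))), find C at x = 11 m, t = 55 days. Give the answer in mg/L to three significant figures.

956 mg/L

For a continuous step input, C/C₀ ≈ ½·erfc((x−vt)/(2√(Dt))).
vt = 0.47 × 55 = 25.85 m and 2√(Dt) = 2√(0.42 × 55) = 9.612 m.
Argument (x−vt)/(2√(Dt)) = (11 − 25.85)/9.612 = -1.545; ½·erfc(-1.545) = 0.9856.
C = 970 × 0.9856 = 956 mg/L.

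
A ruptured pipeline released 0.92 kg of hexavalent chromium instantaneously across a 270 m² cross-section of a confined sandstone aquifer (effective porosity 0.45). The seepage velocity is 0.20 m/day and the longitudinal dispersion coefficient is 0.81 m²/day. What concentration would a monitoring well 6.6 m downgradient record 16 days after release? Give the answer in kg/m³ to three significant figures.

For an instantaneous plane source, C(x,t) = M/(n_e·A·√(4πDt)) · exp(−(x−vt)²/(4Dt)), with n_e·A the pore (flow) area.
Plume center vt = 0.20 × 16 = 3.2 m, so the well at 6.6 m is 3.4 m downgradient of the peak.
√(4πDt) = 12.76 m, giving peak height M/(n_e·A·√(4πDt)) = 0.92/(0.45 × 270 × 12.76) = 0.0005934 kg/m³.
(x−vt)²/(4Dt) = (3.4)²/(4 × 0.81 × 16) = 0.2230; exp(−0.2230) = 0.8001.
C = 0.0005934 × 0.8001 = 0.000475 kg/m³.

0.000475 kg/m³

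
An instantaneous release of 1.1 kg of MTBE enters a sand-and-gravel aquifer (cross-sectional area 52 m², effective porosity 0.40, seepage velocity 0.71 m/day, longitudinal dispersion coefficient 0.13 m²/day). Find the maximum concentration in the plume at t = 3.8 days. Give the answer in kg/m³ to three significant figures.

The peak of an instantaneous 1D plume sits at x = vt; there the Gaussian factor is 1 and C_max = M/(n_e·A·√(4πDt)), where n_e·A is the pore area the mass is dissolved in.
√(4πDt) = √(4π × 0.13 × 3.8) = 2.492 m, so C_max = 1.1/(0.40 × 52 × 2.492) = 0.0212 kg/m³.

0.0212 kg/m³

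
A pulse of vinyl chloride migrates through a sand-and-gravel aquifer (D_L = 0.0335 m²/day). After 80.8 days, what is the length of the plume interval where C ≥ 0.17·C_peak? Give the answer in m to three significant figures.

8.76 m

The plume is Gaussian with σ = √(2Dt) = √(2 × 0.0335 × 80.8) = 2.327 m.
C/C_peak = exp(−Δx²/(2σ²)) = 0.17 ⇒ Δx = σ·√(−2 ln 0.17) = 2.327 × 1.883 = 4.382 m.
Width = 2Δx = 8.76 m.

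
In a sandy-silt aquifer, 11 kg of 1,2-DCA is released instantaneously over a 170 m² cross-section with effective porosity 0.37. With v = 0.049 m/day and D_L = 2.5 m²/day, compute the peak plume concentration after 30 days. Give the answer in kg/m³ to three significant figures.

0.00570 kg/m³

The peak of an instantaneous 1D plume sits at x = vt; there the Gaussian factor is 1 and C_max = M/(n_e·A·√(4πDt)), where n_e·A is the pore area the mass is dissolved in.
√(4πDt) = √(4π × 2.5 × 30) = 30.70 m, so C_max = 11/(0.37 × 170 × 30.70) = 0.00570 kg/m³.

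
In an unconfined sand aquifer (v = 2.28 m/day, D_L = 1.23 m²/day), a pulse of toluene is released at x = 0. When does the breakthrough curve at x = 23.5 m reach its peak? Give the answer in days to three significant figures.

10.1 days

For the 1D instantaneous-source solution, setting ∂C/∂t = 0 at fixed x gives v²t² + 2Dt − x² = 0, so t = (√(D² + v²x²) − D)/v².
√(D² + v²x²) = √(1.23² + 2.28² × 23.5²) = 53.59; v² = 5.1984.
t = (53.59 − 1.23)/5.1984 = 10.1 days (vs. the pure-advection estimate x/v = 10.3 d).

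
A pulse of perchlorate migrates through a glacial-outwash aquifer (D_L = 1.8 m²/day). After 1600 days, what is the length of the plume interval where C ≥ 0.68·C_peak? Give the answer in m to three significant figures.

The plume is Gaussian with σ = √(2Dt) = √(2 × 1.8 × 1600) = 75.89 m.
C/C_peak = exp(−Δx²/(2σ²)) = 0.68 ⇒ Δx = σ·√(−2 ln 0.68) = 75.89 × 0.8783 = 66.65 m.
Width = 2Δx = 133 m.

133 m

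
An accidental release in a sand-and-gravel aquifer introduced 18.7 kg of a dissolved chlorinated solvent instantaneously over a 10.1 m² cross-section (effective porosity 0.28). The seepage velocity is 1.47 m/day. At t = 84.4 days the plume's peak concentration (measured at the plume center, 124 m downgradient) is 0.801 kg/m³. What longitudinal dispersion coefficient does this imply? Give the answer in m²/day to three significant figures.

At the plume center C_max = M/(n_e·A·√(4πDt)), so D = M²/(4πt·(n_e·A·C_max)²).
n_e·A·C_max = 0.28 × 10.1 × 0.801 = 2.265 kg/m.
D = 18.7²/(4π × 84.4 × 2.265²) = 0.0643 m²/day.

0.0643 m²/day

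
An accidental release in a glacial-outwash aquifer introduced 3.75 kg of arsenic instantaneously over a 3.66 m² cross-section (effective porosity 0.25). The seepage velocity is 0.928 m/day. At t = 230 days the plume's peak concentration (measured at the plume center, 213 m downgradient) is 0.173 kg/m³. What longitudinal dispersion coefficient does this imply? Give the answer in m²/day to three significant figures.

At the plume center C_max = M/(n_e·A·√(4πDt)), so D = M²/(4πt·(n_e·A·C_max)²).
n_e·A·C_max = 0.25 × 3.66 × 0.173 = 0.1583 kg/m.
D = 3.75²/(4π × 230 × 0.1583²) = 0.194 m²/day.

0.194 m²/day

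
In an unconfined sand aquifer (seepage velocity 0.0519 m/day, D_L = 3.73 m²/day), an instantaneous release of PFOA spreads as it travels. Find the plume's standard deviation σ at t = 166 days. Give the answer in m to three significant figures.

35.2 m

Dispersive spreading gives a Gaussian with σ² = 2Dt; advection only shifts the center.
σ = √(2 × 3.73 × 166) = 35.2 m.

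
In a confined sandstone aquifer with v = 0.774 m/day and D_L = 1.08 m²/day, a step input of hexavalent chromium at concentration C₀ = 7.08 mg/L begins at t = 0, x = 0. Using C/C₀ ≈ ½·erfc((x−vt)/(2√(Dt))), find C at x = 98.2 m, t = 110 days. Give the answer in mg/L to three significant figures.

For a continuous step input, C/C₀ ≈ ½·erfc((x−vt)/(2√(Dt))).
vt = 0.774 × 110 = 85.14 m and 2√(Dt) = 2√(1.08 × 110) = 21.80 m.
Argument (x−vt)/(2√(Dt)) = (98.2 − 85.14)/21.80 = 0.5991; ½·erfc(0.5991) = 0.1984.
C = 7.08 × 0.1984 = 1.40 mg/L.

1.40 mg/L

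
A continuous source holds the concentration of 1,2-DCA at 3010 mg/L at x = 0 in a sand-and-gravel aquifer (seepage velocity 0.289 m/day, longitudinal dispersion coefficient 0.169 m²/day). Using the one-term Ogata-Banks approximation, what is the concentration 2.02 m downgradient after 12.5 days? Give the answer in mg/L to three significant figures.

2350 mg/L

For a continuous step input, C/C₀ ≈ ½·erfc((x−vt)/(2√(Dt))).
vt = 0.289 × 12.5 = 3.6125 m and 2√(Dt) = 2√(0.169 × 12.5) = 2.907 m.
Argument (x−vt)/(2√(Dt)) = (2.02 − 3.6125)/2.907 = -0.5478; ½·erfc(-0.5478) = 0.7807.
C = 3010 × 0.7807 = 2350 mg/L.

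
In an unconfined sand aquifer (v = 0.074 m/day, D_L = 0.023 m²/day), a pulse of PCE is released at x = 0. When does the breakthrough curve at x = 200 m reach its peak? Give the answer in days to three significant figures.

For the 1D instantaneous-source solution, setting ∂C/∂t = 0 at fixed x gives v²t² + 2Dt − x² = 0, so t = (√(D² + v²x²) − D)/v².
√(D² + v²x²) = √(0.023² + 0.074² × 200²) = 14.80; v² = 0.005476.
t = (14.80 − 0.023)/0.005476 = 2700 days (vs. the pure-advection estimate x/v = 2700 d).

2700 days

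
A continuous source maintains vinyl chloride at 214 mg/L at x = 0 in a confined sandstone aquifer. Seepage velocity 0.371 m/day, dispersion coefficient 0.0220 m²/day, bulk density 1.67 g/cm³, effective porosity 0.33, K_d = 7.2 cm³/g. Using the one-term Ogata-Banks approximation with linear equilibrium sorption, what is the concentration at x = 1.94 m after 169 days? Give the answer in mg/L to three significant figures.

59.0 mg/L

Retardation factor R = 1 + ρ_b·K_d/n = 1 + 1.67 × 7.2/0.33 = 37.44.
Sorption retards both mechanisms: v_R = v/R = 0.009909 m/day, D_R = D/R = 0.0005876 m²/day.
v_R·t = 0.009909 × 169 = 1.674621 m; 2√(D_R t) = 0.6303 m; argument = (1.94 − 1.674621)/0.6303 = 0.4210.
C = C₀ × ½·erfc(0.4210) = 214 × 0.2758 = 59.0 mg/L.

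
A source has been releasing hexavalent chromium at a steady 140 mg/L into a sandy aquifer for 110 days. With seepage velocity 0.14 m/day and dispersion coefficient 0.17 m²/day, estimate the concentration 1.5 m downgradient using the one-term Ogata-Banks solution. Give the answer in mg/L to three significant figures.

For a continuous step input, C/C₀ ≈ ½·erfc((x−vt)/(2√(Dt))).
vt = 0.14 × 110 = 15.4 m and 2√(Dt) = 2√(0.17 × 110) = 8.649 m.
Argument (x−vt)/(2√(Dt)) = (1.5 − 15.4)/8.649 = -1.607; ½·erfc(-1.607) = 0.9885.
C = 140 × 0.9885 = 138 mg/L.

138 mg/L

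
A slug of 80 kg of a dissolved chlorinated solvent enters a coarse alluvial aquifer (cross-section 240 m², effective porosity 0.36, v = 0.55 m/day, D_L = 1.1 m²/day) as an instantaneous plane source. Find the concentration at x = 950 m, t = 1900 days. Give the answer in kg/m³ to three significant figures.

0.00194 kg/m³

For an instantaneous plane source, C(x,t) = M/(n_e·A·√(4πDt)) · exp(−(x−vt)²/(4Dt)), with n_e·A the pore (flow) area.
Plume center vt = 0.55 × 1900 = 1045 m, so the well at 950 m is 95 m upgradient of the peak.
√(4πDt) = 162.1 m, giving peak height M/(n_e·A·√(4πDt)) = 80/(0.36 × 240 × 162.1) = 0.005712 kg/m³.
(x−vt)²/(4Dt) = (-95)²/(4 × 1.1 × 1900) = 1.080; exp(−1.080) = 0.3396.
C = 0.005712 × 0.3396 = 0.00194 kg/m³.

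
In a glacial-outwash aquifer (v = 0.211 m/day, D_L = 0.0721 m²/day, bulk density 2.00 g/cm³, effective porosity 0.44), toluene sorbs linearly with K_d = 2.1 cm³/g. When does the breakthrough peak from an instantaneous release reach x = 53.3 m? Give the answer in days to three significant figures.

2650 days

Retardation factor R = 1 + ρ_b·K_d/n = 1 + 2.00 × 2.1/0.44 = 10.55.
Sorption retards both mechanisms: v_R = v/R = 0.02000 m/day, D_R = D/R = 0.006834 m²/day.
Peak time from v_R²t² + 2D_R t − x² = 0: t = (√(D_R² + v_R²x²) − D_R)/v_R².
√(D_R² + v_R²x²) = √(0.006834² + 0.02000² × 53.3²) = 1.066; v_R² = 0.0004000.
t = (1.066 − 0.006834)/0.0004000 = 2650 days.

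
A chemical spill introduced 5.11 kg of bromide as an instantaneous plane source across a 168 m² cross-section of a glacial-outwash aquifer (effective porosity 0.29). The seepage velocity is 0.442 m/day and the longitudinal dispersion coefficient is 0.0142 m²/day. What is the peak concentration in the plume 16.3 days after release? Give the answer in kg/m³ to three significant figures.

0.0615 kg/m³

The peak of an instantaneous 1D plume sits at x = vt; there the Gaussian factor is 1 and C_max = M/(n_e·A·√(4πDt)), where n_e·A is the pore area the mass is dissolved in.
√(4πDt) = √(4π × 0.0142 × 16.3) = 1.705 m, so C_max = 5.11/(0.29 × 168 × 1.705) = 0.0615 kg/m³.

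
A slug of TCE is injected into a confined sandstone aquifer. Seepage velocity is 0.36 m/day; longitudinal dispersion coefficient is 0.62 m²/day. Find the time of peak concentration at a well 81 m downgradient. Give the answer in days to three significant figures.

For the 1D instantaneous-source solution, setting ∂C/∂t = 0 at fixed x gives v²t² + 2Dt − x² = 0, so t = (√(D² + v²x²) − D)/v².
√(D² + v²x²) = √(0.62² + 0.36² × 81²) = 29.17; v² = 0.1296.
t = (29.17 − 0.62)/0.1296 = 220 days (vs. the pure-advection estimate x/v = 225 d).

220 days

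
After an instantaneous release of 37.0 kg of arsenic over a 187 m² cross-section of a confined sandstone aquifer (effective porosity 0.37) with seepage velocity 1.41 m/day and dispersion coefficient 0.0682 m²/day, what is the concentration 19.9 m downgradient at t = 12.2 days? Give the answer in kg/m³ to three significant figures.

0.0186 kg/m³

For an instantaneous plane source, C(x,t) = M/(n_e·A·√(4πDt)) · exp(−(x−vt)²/(4Dt)), with n_e·A the pore (flow) area.
Plume center vt = 1.41 × 12.2 = 17.202 m, so the well at 19.9 m is 2.698 m downgradient of the peak.
√(4πDt) = 3.234 m, giving peak height M/(n_e·A·√(4πDt)) = 37.0/(0.37 × 187 × 3.234) = 0.1654 kg/m³.
(x−vt)²/(4Dt) = (2.698)²/(4 × 0.0682 × 12.2) = 2.187; exp(−2.187) = 0.1123.
C = 0.1654 × 0.1123 = 0.0186 kg/m³.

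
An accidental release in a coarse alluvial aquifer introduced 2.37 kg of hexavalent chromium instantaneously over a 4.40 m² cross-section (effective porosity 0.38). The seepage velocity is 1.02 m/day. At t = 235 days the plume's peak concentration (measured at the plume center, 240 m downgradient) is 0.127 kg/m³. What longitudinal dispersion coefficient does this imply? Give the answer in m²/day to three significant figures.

0.0422 m²/day

At the plume center C_max = M/(n_e·A·√(4πDt)), so D = M²/(4πt·(n_e·A·C_max)²).
n_e·A·C_max = 0.38 × 4.40 × 0.127 = 0.2123 kg/m.
D = 2.37²/(4π × 235 × 0.2123²) = 0.0422 m²/day.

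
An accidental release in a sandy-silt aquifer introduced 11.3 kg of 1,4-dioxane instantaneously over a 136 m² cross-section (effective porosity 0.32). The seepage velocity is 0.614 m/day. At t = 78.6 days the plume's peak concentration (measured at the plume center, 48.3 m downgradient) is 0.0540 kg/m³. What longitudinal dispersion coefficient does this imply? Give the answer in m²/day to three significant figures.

0.0234 m²/day

At the plume center C_max = M/(n_e·A·√(4πDt)), so D = M²/(4πt·(n_e·A·C_max)²).
n_e·A·C_max = 0.32 × 136 × 0.0540 = 2.350 kg/m.
D = 11.3²/(4π × 78.6 × 2.350²) = 0.0234 m²/day.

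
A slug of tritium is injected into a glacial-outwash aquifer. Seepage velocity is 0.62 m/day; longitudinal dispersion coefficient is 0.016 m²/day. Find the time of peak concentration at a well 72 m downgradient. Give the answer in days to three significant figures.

For the 1D instantaneous-source solution, setting ∂C/∂t = 0 at fixed x gives v²t² + 2Dt − x² = 0, so t = (√(D² + v²x²) − D)/v².
√(D² + v²x²) = √(0.016² + 0.62² × 72²) = 44.64; v² = 0.3844.
t = (44.64 − 0.016)/0.3844 = 116 days (vs. the pure-advection estimate x/v = 116 d).

116 days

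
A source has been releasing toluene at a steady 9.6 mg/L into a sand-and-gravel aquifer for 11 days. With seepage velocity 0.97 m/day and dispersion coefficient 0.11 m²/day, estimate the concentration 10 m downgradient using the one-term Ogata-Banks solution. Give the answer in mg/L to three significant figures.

6.40 mg/L

For a continuous step input, C/C₀ ≈ ½·erfc((x−vt)/(2√(Dt))).
vt = 0.97 × 11 = 10.67 m and 2√(Dt) = 2√(0.11 × 11) = 2.200 m.
Argument (x−vt)/(2√(Dt)) = (10 − 10.67)/2.200 = -0.3045; ½·erfc(-0.3045) = 0.6666.
C = 9.6 × 0.6666 = 6.40 mg/L.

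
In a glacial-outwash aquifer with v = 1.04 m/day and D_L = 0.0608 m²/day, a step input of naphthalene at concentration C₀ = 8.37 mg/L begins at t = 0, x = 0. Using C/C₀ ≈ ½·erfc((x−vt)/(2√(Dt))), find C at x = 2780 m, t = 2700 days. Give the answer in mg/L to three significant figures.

7.86 mg/L

For a continuous step input, C/C₀ ≈ ½·erfc((x−vt)/(2√(Dt))).
vt = 1.04 × 2700 = 2808 m and 2√(Dt) = 2√(0.0608 × 2700) = 25.62 m.
Argument (x−vt)/(2√(Dt)) = (2780 − 2808)/25.62 = -1.093; ½·erfc(-1.093) = 0.9389.
C = 8.37 × 0.9389 = 7.86 mg/L.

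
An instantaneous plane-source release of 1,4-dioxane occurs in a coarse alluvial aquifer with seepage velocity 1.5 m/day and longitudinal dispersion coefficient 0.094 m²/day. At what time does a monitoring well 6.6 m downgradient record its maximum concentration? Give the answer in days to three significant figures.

For the 1D instantaneous-source solution, setting ∂C/∂t = 0 at fixed x gives v²t² + 2Dt − x² = 0, so t = (√(D² + v²x²) − D)/v².
√(D² + v²x²) = √(0.094² + 1.5² × 6.6²) = 9.900; v² = 2.25.
t = (9.900 − 0.094)/2.25 = 4.36 days (vs. the pure-advection estimate x/v = 4.40 d).

4.36 days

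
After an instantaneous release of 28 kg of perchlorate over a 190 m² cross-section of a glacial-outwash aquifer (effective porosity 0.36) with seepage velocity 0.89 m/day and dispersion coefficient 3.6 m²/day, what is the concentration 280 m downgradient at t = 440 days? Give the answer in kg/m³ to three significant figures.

0.000406 kg/m³

For an instantaneous plane source, C(x,t) = M/(n_e·A·√(4πDt)) · exp(−(x−vt)²/(4Dt)), with n_e·A the pore (flow) area.
Plume center vt = 0.89 × 440 = 391.6 m, so the well at 280 m is 111.6 m upgradient of the peak.
√(4πDt) = 141.1 m, giving peak height M/(n_e·A·√(4πDt)) = 28/(0.36 × 190 × 141.1) = 0.002901 kg/m³.
(x−vt)²/(4Dt) = (-111.6)²/(4 × 3.6 × 440) = 1.966; exp(−1.966) = 0.1400.
C = 0.002901 × 0.1400 = 0.000406 kg/m³.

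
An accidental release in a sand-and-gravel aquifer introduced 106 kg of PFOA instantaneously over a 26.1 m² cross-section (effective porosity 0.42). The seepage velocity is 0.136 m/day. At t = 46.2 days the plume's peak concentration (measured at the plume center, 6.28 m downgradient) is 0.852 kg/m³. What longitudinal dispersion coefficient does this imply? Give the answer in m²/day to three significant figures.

0.222 m²/day

At the plume center C_max = M/(n_e·A·√(4πDt)), so D = M²/(4πt·(n_e·A·C_max)²).
n_e·A·C_max = 0.42 × 26.1 × 0.852 = 9.340 kg/m.
D = 106²/(4π × 46.2 × 9.340²) = 0.222 m²/day.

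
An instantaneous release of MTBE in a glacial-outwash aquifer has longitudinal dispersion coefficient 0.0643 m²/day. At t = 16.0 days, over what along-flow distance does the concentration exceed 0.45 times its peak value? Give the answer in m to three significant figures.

3.63 m

The plume is Gaussian with σ = √(2Dt) = √(2 × 0.0643 × 16.0) = 1.434 m.
C/C_peak = exp(−Δx²/(2σ²)) = 0.45 ⇒ Δx = σ·√(−2 ln 0.45) = 1.434 × 1.264 = 1.813 m.
Width = 2Δx = 3.63 m.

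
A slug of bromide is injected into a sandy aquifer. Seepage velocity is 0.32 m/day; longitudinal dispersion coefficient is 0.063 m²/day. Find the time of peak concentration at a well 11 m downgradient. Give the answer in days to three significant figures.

For the 1D instantaneous-source solution, setting ∂C/∂t = 0 at fixed x gives v²t² + 2Dt − x² = 0, so t = (√(D² + v²x²) − D)/v².
√(D² + v²x²) = √(0.063² + 0.32² × 11²) = 3.521; v² = 0.1024.
t = (3.521 − 0.063)/0.1024 = 33.8 days (vs. the pure-advection estimate x/v = 34.4 d).

33.8 days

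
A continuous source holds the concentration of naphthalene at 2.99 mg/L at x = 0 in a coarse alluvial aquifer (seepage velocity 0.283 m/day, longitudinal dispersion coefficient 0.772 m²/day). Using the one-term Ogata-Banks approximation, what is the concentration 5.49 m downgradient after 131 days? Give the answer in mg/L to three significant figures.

For a continuous step input, C/C₀ ≈ ½·erfc((x−vt)/(2√(Dt))).
vt = 0.283 × 131 = 37.073 m and 2√(Dt) = 2√(0.772 × 131) = 20.11 m.
Argument (x−vt)/(2√(Dt)) = (5.49 − 37.073)/20.11 = -1.571; ½·erfc(-1.571) = 0.9868.
C = 2.99 × 0.9868 = 2.95 mg/L.

2.95 mg/L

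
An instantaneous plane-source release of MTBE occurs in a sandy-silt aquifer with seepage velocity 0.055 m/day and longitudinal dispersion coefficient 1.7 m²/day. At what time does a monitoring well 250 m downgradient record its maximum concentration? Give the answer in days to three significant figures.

For the 1D instantaneous-source solution, setting ∂C/∂t = 0 at fixed x gives v²t² + 2Dt − x² = 0, so t = (√(D² + v²x²) − D)/v².
√(D² + v²x²) = √(1.7² + 0.055² × 250²) = 13.85; v² = 0.003025.
t = (13.85 − 1.7)/0.003025 = 4020 days (vs. the pure-advection estimate x/v = 4550 d).

4020 days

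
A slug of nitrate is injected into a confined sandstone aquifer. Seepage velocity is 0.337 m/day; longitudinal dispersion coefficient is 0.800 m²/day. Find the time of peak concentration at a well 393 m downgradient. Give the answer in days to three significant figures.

For the 1D instantaneous-source solution, setting ∂C/∂t = 0 at fixed x gives v²t² + 2Dt − x² = 0, so t = (√(D² + v²x²) − D)/v².
√(D² + v²x²) = √(0.800² + 0.337² × 393²) = 132.4; v² = 0.113569.
t = (132.4 − 0.800)/0.113569 = 1160 days (vs. the pure-advection estimate x/v = 1170 d).

1160 days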